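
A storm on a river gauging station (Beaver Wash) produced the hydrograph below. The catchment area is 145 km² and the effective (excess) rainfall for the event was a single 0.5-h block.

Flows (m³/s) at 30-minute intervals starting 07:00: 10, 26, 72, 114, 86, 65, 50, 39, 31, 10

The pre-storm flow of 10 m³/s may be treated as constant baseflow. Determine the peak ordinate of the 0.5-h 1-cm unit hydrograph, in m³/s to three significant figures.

U_p ≈ 208 m³/s

Direct runoff: 0.0, 16.0, 62.0, 104.0, 76.0, 55.0, 40.0, 29.0, 21.0, 0.0 m³/s; ΣQ_DR = 403.0 m³/s, peak = 104.0 m³/s.
Runoff depth d = ΣQ_DR·Δt / A = 403.0 × 1800 / (145 km²) = 5.003 mm.
The 1-cm UH is the DRH scaled by (10 mm)/d, so U_p = 104.0 × 10/5.003 = 208 m³/s.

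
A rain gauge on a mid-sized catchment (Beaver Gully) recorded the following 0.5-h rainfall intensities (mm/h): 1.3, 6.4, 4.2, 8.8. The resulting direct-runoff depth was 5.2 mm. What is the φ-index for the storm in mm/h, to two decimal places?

φ ≈ 3.00 mm/h

Only the 3 blocks with intensity above φ contribute runoff: 6.4, 4.2, 8.8 mm/h.
Σ(I−φ)·Δt = d  ⇒  (6.4+4.2+8.8 − 3φ)·0.5 = 5.2
φ = (19.40 − 5.2/0.5) / 3 = 3.00 mm/h.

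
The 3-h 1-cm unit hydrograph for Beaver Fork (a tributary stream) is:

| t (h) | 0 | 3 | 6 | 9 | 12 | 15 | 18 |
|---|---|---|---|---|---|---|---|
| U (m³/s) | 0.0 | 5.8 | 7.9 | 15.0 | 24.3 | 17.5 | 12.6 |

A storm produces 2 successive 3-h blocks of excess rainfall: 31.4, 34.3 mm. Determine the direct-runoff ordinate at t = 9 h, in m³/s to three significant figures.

By discrete convolution, Q_j = Σ (P_i / 10 mm) · U_{j−i}.
At t = 9 h (j=3): Q = (31.4/10)·15.0 + (34.3/10)·7.9 = 74.2 m³/s.

Q ≈ 74.2 m³/s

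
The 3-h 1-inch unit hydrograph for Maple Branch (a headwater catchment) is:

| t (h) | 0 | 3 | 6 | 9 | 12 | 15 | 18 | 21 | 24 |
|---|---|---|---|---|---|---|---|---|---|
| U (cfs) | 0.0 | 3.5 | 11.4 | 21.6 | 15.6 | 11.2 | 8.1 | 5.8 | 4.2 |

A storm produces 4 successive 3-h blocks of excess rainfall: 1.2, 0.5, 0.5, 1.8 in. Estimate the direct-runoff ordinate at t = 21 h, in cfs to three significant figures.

By discrete convolution, Q_j = Σ (P_i / 1 in) · U_{j−i}.
At t = 21 h (j=7): Q = (1.2/1)·5.8 + (0.5/1)·8.1 + (0.5/1)·11.2 + (1.8/1)·15.6 = 44.7 cfs.

Q ≈ 44.7 cfs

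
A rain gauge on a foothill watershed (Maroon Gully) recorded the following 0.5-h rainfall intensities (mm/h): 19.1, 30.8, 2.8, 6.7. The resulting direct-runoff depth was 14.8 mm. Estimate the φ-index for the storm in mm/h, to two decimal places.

φ ≈ 10.15 mm/h

Only the 2 blocks with intensity above φ contribute runoff: 19.1, 30.8 mm/h.
Σ(I−φ)·Δt = d  ⇒  (19.1+30.8 − 2φ)·0.5 = 14.8
φ = (49.90 − 14.8/0.5) / 2 = 10.15 mm/h.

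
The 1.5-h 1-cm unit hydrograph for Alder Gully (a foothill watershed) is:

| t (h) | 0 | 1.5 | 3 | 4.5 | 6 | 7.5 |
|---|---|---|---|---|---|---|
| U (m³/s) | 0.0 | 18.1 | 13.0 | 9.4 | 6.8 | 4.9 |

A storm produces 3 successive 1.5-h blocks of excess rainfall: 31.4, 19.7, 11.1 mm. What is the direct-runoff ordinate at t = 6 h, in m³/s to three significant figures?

Q ≈ 54.3 m³/s

By discrete convolution, Q_j = Σ (P_i / 10 mm) · U_{j−i}.
At t = 6 h (j=4): Q = (31.4/10)·6.8 + (19.7/10)·9.4 + (11.1/10)·13.0 = 54.3 m³/s.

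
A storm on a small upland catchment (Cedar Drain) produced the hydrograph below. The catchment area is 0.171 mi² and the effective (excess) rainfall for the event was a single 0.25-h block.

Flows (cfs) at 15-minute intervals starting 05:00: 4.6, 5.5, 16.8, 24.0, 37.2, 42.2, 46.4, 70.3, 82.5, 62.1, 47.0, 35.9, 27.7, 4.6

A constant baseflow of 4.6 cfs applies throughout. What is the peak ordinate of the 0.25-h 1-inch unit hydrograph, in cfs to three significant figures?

Direct runoff: 0.0, 0.9, 12.2, 19.4, 32.6, 37.6, 41.8, 65.7, 77.9, 57.5, 42.4, 31.3, 23.1, 0.0 cfs; ΣQ_DR = 442.4 cfs, peak = 77.9 cfs.
Runoff depth d = ΣQ_DR·Δt / A = 442.4 × 900 / (0.171 mi²) = 1.002 in.
The 1-inch UH is the DRH scaled by (1 in)/d, so U_p = 77.9 × 1/1.002 = 77.7 cfs.

U_p ≈ 77.7 cfs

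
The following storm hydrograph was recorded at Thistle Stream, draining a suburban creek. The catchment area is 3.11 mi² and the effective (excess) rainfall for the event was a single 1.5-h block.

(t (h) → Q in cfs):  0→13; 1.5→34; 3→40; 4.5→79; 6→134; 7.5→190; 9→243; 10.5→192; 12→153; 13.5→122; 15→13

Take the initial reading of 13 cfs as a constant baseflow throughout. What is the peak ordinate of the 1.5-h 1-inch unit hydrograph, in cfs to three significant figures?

U_p ≈ 288 cfs

Direct runoff: 0.0, 21.0, 27.0, 66.0, 121.0, 177.0, 230.0, 179.0, 140.0, 109.0, 0.0 cfs; ΣQ_DR = 1070 cfs, peak = 230.0 cfs.
Runoff depth d = ΣQ_DR·Δt / A = 1070 × 5400 / (3.11 mi²) = 0.7997 in.
The 1-inch UH is the DRH scaled by (1 in)/d, so U_p = 230.0 × 1/0.7997 = 288 cfs.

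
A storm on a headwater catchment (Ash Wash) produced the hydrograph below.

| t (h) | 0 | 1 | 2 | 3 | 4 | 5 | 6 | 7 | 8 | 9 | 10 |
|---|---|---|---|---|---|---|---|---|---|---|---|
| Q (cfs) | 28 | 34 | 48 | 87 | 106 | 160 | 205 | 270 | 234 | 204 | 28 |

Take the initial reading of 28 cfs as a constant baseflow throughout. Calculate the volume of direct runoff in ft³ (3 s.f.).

Direct-runoff ordinates (Q − Q_b): 0.0, 6.0, 20.0, 59.0, 78.0, 132.0, 177.0, 242.0, 206.0, 176.0, 0.0 cfs.
ΣQ_DR = 1096 cfs.
With Δt = 1 h = 3600 s, V = ΣQ_DR · Δt = 1096 × 3600 = 3.95 × 10^6 ft³.

V ≈ 3.95 × 10^6 ft³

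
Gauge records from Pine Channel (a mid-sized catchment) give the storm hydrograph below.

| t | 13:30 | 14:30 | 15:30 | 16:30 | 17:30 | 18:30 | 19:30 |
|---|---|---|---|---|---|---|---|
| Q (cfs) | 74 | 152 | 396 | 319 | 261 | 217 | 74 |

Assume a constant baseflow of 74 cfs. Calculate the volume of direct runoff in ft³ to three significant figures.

Direct-runoff ordinates (Q − Q_b): 0.0, 78.0, 322.0, 245.0, 187.0, 143.0, 0.0 cfs.
ΣQ_DR = 975.0 cfs.
With Δt = 1 h = 3600 s, V = ΣQ_DR · Δt = 975.0 × 3600 = 3.51 × 10^6 ft³.

V ≈ 3.51 × 10^6 ft³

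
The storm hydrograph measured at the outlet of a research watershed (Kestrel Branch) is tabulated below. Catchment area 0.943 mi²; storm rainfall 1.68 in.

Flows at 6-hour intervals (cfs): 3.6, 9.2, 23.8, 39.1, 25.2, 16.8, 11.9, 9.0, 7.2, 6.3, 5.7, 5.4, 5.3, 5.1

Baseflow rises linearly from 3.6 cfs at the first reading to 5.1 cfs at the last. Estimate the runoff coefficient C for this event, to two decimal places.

C ≈ 0.66

ΣQ_DR = 112.7 cfs; V = ΣQ_DR·Δt = 2.434 × 10^6 ft³.
Runoff depth d = V / A = 1.111 in.
C = d / P = 1.111 / 1.68 = 0.66.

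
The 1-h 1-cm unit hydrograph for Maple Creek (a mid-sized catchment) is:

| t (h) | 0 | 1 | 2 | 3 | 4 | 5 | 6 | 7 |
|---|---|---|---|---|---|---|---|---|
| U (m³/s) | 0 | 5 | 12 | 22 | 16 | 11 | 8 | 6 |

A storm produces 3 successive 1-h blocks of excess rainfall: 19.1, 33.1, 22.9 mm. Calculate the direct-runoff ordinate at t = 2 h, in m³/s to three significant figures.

Q ≈ 39.5 m³/s

By discrete convolution, Q_j = Σ (P_i / 10 mm) · U_{j−i}.
At t = 2 h (j=2): Q = (19.1/10)·12 + (33.1/10)·5 + (22.9/10)·0 = 39.5 m³/s.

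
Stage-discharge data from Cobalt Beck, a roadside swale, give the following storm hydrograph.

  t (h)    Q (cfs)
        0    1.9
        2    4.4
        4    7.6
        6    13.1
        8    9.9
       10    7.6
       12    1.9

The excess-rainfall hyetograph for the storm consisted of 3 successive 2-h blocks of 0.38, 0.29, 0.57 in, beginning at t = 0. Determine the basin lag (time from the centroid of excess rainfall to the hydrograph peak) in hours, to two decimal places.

t_L ≈ 2.69 h

Centroid of excess rainfall: t_c = Σ P_i·t̄_i / ΣP_i = 3.3065 h (block centres at 1, 3, 5 h).
Hydrograph peak occurs at t = 6 h, so basin lag t_L = 6 − 3.3065 = 2.69 h.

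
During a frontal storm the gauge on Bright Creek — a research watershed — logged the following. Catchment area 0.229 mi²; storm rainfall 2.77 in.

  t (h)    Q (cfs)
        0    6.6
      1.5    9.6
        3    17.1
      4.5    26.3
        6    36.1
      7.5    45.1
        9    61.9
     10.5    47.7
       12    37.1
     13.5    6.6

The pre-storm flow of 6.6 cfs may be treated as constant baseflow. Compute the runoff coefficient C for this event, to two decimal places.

C ≈ 0.84

ΣQ_DR = 228.1 cfs; V = ΣQ_DR·Δt = 1.232 × 10^6 ft³.
Runoff depth d = V / A = 2.315 in.
C = d / P = 2.315 / 2.77 = 0.84.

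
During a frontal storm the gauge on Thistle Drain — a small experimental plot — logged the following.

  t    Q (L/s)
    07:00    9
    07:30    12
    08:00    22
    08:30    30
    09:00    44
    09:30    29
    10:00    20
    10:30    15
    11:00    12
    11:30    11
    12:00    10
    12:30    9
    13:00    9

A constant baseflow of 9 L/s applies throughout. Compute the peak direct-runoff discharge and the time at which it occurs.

Subtracting baseflow gives direct-runoff ordinates: 0.0, 3.0, 13.0, 21.0, 35.0, 20.0, 11.0, 6.0, 3.0, 2.0, 1.0, 0.0, 0.0 L/s.
The maximum is 35.0 L/s, occurring at the reading for t = 09:00.

Q_p = 35.0 L/s at t = 09:00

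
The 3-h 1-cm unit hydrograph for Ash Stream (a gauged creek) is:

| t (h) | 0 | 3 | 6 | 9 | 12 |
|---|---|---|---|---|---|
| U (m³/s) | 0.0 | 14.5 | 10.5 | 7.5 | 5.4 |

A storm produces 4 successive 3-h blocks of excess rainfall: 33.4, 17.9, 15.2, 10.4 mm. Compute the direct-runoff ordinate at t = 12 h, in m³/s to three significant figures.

By discrete convolution, Q_j = Σ (P_i / 10 mm) · U_{j−i}.
At t = 12 h (j=4): Q = (33.4/10)·5.4 + (17.9/10)·7.5 + (15.2/10)·10.5 + (10.4/10)·14.5 = 62.5 m³/s.

Q ≈ 62.5 m³/s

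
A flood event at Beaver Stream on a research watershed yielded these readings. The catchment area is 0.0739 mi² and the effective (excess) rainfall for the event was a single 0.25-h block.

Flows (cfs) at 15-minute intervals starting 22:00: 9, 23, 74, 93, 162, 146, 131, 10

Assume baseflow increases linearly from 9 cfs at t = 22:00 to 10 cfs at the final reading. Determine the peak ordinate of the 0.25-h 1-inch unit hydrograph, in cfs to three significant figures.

U_p ≈ 50.8 cfs

Direct runoff: 0.00, 13.86, 64.71, 83.57, 152.43, 136.29, 121.14, 0.00 cfs; ΣQ_DR = 572.0 cfs, peak = 152.43 cfs.
Runoff depth d = ΣQ_DR·Δt / A = 572.0 × 900 / (0.0739 mi²) = 2.999 in.
The 1-inch UH is the DRH scaled by (1 in)/d, so U_p = 152.43 × 1/2.999 = 50.8 cfs.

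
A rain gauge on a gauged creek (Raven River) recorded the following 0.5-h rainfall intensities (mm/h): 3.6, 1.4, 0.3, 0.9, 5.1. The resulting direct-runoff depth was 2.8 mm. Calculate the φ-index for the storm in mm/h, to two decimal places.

φ ≈ 1.55 mm/h

Only the 2 blocks with intensity above φ contribute runoff: 3.6, 5.1 mm/h.
Σ(I−φ)·Δt = d  ⇒  (3.6+5.1 − 2φ)·0.5 = 2.8
φ = (8.700 − 2.8/0.5) / 2 = 1.55 mm/h.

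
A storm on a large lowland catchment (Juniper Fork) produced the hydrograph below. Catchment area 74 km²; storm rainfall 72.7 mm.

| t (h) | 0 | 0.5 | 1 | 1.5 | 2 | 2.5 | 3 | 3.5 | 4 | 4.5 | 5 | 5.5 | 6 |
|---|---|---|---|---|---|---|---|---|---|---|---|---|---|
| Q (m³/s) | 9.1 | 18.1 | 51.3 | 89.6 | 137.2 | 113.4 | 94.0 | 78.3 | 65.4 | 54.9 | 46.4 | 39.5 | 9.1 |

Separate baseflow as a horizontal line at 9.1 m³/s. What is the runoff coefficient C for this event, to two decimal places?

C ≈ 0.23

ΣQ_DR = 688.0 m³/s; V = ΣQ_DR·Δt = 1.238 × 10^6 m³.
Runoff depth d = V / A = 16.74 mm.
C = d / P = 16.74 / 72.7 = 0.23.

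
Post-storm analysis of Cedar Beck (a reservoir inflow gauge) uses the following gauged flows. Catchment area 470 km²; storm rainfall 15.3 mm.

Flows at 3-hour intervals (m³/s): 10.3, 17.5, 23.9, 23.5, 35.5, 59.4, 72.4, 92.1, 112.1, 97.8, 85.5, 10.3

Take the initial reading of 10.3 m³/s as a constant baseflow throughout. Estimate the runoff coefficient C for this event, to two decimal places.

C ≈ 0.78

ΣQ_DR = 516.7 m³/s; V = ΣQ_DR·Δt = 5.580 × 10^6 m³.
Runoff depth d = V / A = 11.87 mm.
C = d / P = 11.87 / 15.3 = 0.78.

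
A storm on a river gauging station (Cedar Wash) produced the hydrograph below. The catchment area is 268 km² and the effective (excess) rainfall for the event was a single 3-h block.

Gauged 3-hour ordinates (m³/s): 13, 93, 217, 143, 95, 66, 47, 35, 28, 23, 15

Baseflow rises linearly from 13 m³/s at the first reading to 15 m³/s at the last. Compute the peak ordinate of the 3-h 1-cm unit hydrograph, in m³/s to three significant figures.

U_p ≈ 81.4 m³/s

Direct runoff: 0.00, 79.80, 203.60, 129.40, 81.20, 52.00, 32.80, 20.60, 13.40, 8.20, 0.00 m³/s; ΣQ_DR = 621.0 m³/s, peak = 203.60 m³/s.
Runoff depth d = ΣQ_DR·Δt / A = 621.0 × 10800 / (268 km²) = 25.03 mm.
The 1-cm UH is the DRH scaled by (10 mm)/d, so U_p = 203.60 × 10/25.03 = 81.4 m³/s.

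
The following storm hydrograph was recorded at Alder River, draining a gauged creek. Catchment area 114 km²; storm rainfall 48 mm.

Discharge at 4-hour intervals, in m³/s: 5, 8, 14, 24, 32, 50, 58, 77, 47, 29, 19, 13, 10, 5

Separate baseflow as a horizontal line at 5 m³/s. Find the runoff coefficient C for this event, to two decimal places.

C ≈ 0.84

ΣQ_DR = 321.0 m³/s; V = ΣQ_DR·Δt = 4.622 × 10^6 m³.
Runoff depth d = V / A = 40.55 mm.
C = d / P = 40.55 / 48 = 0.84.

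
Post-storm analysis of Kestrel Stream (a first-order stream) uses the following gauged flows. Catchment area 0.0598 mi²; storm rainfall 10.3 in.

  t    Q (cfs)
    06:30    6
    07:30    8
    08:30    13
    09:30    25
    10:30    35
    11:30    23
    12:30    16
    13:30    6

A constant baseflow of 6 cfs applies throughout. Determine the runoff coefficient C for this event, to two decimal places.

ΣQ_DR = 84.00 cfs; V = ΣQ_DR·Δt = 3.024 × 10^5 ft³.
Runoff depth d = V / A = 2.177 in.
C = d / P = 2.177 / 10.3 = 0.21.

C ≈ 0.21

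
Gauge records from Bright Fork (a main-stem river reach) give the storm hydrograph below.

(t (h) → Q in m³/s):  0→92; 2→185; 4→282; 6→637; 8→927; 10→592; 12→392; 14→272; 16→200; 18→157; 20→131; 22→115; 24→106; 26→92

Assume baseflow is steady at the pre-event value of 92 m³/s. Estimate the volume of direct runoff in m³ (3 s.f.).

Direct-runoff ordinates (Q − Q_b): 0.0, 93.0, 190.0, 545.0, 835.0, 500.0, 300.0, 180.0, 108.0, 65.0, 39.0, 23.0, 14.0, 0.0 m³/s.
ΣQ_DR = 2892 m³/s.
With Δt = 2 h = 7200 s, V = ΣQ_DR · Δt = 2892 × 7200 = 2.08 × 10^7 m³.

V ≈ 2.08 × 10^7 m³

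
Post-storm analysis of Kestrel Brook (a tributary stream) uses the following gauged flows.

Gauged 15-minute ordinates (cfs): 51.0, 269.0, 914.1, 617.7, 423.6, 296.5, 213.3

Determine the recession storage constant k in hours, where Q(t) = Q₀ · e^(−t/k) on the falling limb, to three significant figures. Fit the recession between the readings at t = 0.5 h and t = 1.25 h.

k ≈ 0.666 h

On the falling limb, Q drops from 914.1 to 296.5 cfs between t = 0.5 h and t = 1.25 h (Δt = 0.75 h).
k = −Δt / ln(Q₂/Q₁) = −0.75 / ln(296.5/914.1) = 0.666 h.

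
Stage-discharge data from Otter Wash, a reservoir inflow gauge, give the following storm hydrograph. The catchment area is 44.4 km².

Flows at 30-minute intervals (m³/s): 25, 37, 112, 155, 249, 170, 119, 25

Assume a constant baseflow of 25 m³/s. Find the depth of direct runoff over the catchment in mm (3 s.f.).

d ≈ 28.1 mm

Direct runoff: 0.0, 12.0, 87.0, 130.0, 224.0, 145.0, 94.0, 0.0 m³/s; ΣQ_DR = 692.0 m³/s.
V = ΣQ_DR · Δt = 692.0 × 1800 s = 1.246 × 10^6 m³.
Over A = 44.4 km², depth = V / A = 28.1 mm.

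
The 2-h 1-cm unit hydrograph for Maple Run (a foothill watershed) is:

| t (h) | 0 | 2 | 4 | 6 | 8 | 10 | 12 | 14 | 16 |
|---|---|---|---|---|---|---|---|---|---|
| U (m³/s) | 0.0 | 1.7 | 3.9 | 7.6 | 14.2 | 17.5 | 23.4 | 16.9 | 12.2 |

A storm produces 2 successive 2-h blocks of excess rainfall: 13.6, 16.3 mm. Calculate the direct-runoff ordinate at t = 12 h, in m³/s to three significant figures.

Q ≈ 60.3 m³/s

By discrete convolution, Q_j = Σ (P_i / 10 mm) · U_{j−i}.
At t = 12 h (j=6): Q = (13.6/10)·23.4 + (16.3/10)·17.5 = 60.3 m³/s.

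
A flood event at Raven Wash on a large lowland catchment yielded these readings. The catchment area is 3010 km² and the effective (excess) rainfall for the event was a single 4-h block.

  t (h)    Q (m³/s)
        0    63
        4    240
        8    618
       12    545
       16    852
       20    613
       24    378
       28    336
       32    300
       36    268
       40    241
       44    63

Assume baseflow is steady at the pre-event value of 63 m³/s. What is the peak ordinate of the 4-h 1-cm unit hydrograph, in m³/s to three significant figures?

Direct runoff: 0.0, 177.0, 555.0, 482.0, 789.0, 550.0, 315.0, 273.0, 237.0, 205.0, 178.0, 0.0 m³/s; ΣQ_DR = 3761 m³/s, peak = 789.0 m³/s.
Runoff depth d = ΣQ_DR·Δt / A = 3761 × 14400 / (3010 km²) = 17.99 mm.
The 1-cm UH is the DRH scaled by (10 mm)/d, so U_p = 789.0 × 10/17.99 = 439 m³/s.

U_p ≈ 439 m³/s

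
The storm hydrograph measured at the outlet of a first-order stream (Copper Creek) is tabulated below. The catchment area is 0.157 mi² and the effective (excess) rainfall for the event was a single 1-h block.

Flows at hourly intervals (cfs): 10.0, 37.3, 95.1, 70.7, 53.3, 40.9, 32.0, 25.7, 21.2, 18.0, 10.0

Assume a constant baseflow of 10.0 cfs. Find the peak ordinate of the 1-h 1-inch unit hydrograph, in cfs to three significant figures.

Direct runoff: 0.0, 27.3, 85.1, 60.7, 43.3, 30.9, 22.0, 15.7, 11.2, 8.0, 0.0 cfs; ΣQ_DR = 304.2 cfs, peak = 85.1 cfs.
Runoff depth d = ΣQ_DR·Δt / A = 304.2 × 3600 / (0.157 mi²) = 3.002 in.
The 1-inch UH is the DRH scaled by (1 in)/d, so U_p = 85.1 × 1/3.002 = 28.3 cfs.

U_p ≈ 28.3 cfs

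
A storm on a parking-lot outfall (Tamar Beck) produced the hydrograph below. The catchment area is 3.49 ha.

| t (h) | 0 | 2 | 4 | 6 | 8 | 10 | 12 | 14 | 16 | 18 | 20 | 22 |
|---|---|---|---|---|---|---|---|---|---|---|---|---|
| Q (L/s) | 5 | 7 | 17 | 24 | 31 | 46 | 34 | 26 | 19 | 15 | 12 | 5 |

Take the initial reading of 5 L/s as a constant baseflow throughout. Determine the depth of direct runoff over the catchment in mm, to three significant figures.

Direct runoff: 0.0, 2.0, 12.0, 19.0, 26.0, 41.0, 29.0, 21.0, 14.0, 10.0, 7.0, 0.0 L/s; ΣQ_DR = 181.0 L/s.
V = ΣQ_DR · Δt = 181.0 × 7200 s = 1.303 × 10^6 L.
Over A = 3.49 ha, depth = V / A = 37.3 mm.

d ≈ 37.3 mm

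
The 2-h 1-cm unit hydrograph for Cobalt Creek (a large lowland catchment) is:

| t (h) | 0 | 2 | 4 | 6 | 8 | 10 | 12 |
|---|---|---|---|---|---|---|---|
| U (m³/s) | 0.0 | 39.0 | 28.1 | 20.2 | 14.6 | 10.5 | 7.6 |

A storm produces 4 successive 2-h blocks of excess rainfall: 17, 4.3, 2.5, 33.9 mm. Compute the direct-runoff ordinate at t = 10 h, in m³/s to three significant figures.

By discrete convolution, Q_j = Σ (P_i / 10 mm) · U_{j−i}.
At t = 10 h (j=5): Q = (17/10)·10.5 + (4.3/10)·14.6 + (2.5/10)·20.2 + (33.9/10)·28.1 = 124 m³/s.

Q ≈ 124 m³/s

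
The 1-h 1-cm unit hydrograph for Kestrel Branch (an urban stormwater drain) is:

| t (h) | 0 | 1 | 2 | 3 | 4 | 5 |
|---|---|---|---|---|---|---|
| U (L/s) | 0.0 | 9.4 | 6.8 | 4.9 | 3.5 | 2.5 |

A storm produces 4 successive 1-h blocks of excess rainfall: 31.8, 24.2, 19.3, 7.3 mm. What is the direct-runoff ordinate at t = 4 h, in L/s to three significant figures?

Q ≈ 43.0 L/s

By discrete convolution, Q_j = Σ (P_i / 10 mm) · U_{j−i}.
At t = 4 h (j=4): Q = (31.8/10)·3.5 + (24.2/10)·4.9 + (19.3/10)·6.8 + (7.3/10)·9.4 = 43.0 L/s.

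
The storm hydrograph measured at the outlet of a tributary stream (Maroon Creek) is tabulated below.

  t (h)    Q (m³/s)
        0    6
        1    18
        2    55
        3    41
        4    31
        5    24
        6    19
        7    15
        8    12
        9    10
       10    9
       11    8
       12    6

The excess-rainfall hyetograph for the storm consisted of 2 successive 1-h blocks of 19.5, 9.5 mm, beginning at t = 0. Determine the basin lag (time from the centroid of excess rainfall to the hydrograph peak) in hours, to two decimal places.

Centroid of excess rainfall: t_c = Σ P_i·t̄_i / ΣP_i = 0.8276 h (block centres at 0.5, 1.5 h).
Hydrograph peak occurs at t = 2 h, so basin lag t_L = 2 − 0.8276 = 1.17 h.

t_L ≈ 1.17 h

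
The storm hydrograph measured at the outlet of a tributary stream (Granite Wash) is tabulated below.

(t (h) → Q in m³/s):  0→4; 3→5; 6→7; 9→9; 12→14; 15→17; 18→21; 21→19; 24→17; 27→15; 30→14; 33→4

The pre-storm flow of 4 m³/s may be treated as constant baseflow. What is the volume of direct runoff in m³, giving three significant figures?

V ≈ 1.06 × 10^6 m³

Direct-runoff ordinates (Q − Q_b): 0.0, 1.0, 3.0, 5.0, 10.0, 13.0, 17.0, 15.0, 13.0, 11.0, 10.0, 0.0 m³/s.
ΣQ_DR = 98.00 m³/s.
With Δt = 3 h = 10800 s, V = ΣQ_DR · Δt = 98.00 × 10800 = 1.06 × 10^6 m³.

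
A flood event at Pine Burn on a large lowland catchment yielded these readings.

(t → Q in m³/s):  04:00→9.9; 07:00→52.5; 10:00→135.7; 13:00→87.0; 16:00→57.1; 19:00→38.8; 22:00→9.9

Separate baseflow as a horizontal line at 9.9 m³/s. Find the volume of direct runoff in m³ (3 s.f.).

V ≈ 3.47 × 10^6 m³

Direct-runoff ordinates (Q − Q_b): 0.0, 42.6, 125.8, 77.1, 47.2, 28.9, 0.0 m³/s.
ΣQ_DR = 321.6 m³/s.
With Δt = 3 h = 10800 s, V = ΣQ_DR · Δt = 321.6 × 10800 = 3.47 × 10^6 m³.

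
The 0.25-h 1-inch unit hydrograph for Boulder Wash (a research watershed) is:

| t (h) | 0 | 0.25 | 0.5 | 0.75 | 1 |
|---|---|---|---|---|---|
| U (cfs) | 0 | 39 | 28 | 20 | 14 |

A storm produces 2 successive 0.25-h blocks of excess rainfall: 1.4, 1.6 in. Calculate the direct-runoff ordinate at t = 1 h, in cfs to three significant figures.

By discrete convolution, Q_j = Σ (P_i / 1 in) · U_{j−i}.
At t = 1 h (j=4): Q = (1.4/1)·14 + (1.6/1)·20 = 51.6 cfs.

Q ≈ 51.6 cfs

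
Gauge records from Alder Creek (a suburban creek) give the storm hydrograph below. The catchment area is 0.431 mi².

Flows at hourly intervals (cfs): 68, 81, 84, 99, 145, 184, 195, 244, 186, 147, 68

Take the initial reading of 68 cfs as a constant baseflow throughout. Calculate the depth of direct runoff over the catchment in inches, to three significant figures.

Direct runoff: 0.0, 13.0, 16.0, 31.0, 77.0, 116.0, 127.0, 176.0, 118.0, 79.0, 0.0 cfs; ΣQ_DR = 753.0 cfs.
V = ΣQ_DR · Δt = 753.0 × 3600 s = 2.711 × 10^6 ft³.
Over A = 0.431 mi², depth = V / A = 2.71 in.

d ≈ 2.71 in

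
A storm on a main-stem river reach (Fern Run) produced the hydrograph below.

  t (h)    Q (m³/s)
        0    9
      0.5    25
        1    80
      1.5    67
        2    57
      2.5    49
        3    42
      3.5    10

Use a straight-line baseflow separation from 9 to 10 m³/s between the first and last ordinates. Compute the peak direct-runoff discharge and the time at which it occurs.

Subtracting baseflow gives direct-runoff ordinates: 0.00, 15.86, 70.71, 57.57, 47.43, 39.29, 32.14, 0.00 m³/s.
The maximum is 70.71 m³/s, occurring at the reading for t = 1 h.

Q_p = 70.71 m³/s at t = 1 h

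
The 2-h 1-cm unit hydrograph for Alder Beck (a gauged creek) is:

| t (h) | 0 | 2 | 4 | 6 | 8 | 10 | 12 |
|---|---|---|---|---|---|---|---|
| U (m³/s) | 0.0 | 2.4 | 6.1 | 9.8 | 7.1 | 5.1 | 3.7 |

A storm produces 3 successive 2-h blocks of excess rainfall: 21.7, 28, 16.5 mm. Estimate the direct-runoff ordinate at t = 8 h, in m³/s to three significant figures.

By discrete convolution, Q_j = Σ (P_i / 10 mm) · U_{j−i}.
At t = 8 h (j=4): Q = (21.7/10)·7.1 + (28/10)·9.8 + (16.5/10)·6.1 = 52.9 m³/s.

Q ≈ 52.9 m³/s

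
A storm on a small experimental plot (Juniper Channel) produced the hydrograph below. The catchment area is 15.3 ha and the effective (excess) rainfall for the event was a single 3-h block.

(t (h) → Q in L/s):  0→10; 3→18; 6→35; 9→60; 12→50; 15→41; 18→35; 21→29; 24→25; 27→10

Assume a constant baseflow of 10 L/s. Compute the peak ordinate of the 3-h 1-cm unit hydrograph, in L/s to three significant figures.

Direct runoff: 0.0, 8.0, 25.0, 50.0, 40.0, 31.0, 25.0, 19.0, 15.0, 0.0 L/s; ΣQ_DR = 213.0 L/s, peak = 50.0 L/s.
Runoff depth d = ΣQ_DR·Δt / A = 213.0 × 10800 / (15.3 ha) = 15.04 mm.
The 1-cm UH is the DRH scaled by (10 mm)/d, so U_p = 50.0 × 10/15.04 = 33.3 L/s.

U_p ≈ 33.3 L/s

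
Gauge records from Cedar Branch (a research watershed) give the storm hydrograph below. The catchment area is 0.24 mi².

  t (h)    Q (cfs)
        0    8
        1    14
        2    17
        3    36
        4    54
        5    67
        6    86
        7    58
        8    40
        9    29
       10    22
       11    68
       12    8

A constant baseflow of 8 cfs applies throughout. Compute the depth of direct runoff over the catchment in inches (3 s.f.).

d ≈ 2.60 in

Direct runoff: 0.0, 6.0, 9.0, 28.0, 46.0, 59.0, 78.0, 50.0, 32.0, 21.0, 14.0, 60.0, 0.0 cfs; ΣQ_DR = 403.0 cfs.
V = ΣQ_DR · Δt = 403.0 × 3600 s = 1.451 × 10^6 ft³.
Over A = 0.24 mi², depth = V / A = 2.60 in.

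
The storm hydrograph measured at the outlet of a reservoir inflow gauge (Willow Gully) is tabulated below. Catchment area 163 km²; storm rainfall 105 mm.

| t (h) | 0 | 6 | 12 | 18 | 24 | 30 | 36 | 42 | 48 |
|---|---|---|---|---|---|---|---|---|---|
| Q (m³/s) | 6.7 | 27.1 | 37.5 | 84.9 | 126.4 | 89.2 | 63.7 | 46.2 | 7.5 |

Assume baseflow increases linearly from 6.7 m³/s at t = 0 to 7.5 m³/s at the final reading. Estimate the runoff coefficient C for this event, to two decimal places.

ΣQ_DR = 425.3 m³/s; V = ΣQ_DR·Δt = 9.186 × 10^6 m³.
Runoff depth d = V / A = 56.36 mm.
C = d / P = 56.36 / 105 = 0.54.

C ≈ 0.54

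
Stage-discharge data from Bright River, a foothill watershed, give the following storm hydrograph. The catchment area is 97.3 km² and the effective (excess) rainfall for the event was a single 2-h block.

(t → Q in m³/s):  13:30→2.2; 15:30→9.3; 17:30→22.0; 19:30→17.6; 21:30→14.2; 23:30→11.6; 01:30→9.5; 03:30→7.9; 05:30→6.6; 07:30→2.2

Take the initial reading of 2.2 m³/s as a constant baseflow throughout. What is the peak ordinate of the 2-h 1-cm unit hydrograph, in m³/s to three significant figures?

U_p ≈ 33.0 m³/s

Direct runoff: 0.0, 7.1, 19.8, 15.4, 12.0, 9.4, 7.3, 5.7, 4.4, 0.0 m³/s; ΣQ_DR = 81.10 m³/s, peak = 19.8 m³/s.
Runoff depth d = ΣQ_DR·Δt / A = 81.10 × 7200 / (97.3 km²) = 6.001 mm.
The 1-cm UH is the DRH scaled by (10 mm)/d, so U_p = 19.8 × 10/6.001 = 33.0 m³/s.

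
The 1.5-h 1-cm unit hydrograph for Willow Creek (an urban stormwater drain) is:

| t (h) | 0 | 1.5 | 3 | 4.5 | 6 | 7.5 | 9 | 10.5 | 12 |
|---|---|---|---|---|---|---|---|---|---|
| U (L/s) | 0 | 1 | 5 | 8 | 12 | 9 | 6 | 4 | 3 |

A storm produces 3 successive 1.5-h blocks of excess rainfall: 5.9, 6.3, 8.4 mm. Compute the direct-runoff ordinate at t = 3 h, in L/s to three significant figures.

Q ≈ 3.58 L/s

By discrete convolution, Q_j = Σ (P_i / 10 mm) · U_{j−i}.
At t = 3 h (j=2): Q = (5.9/10)·5 + (6.3/10)·1 + (8.4/10)·0 = 3.58 L/s.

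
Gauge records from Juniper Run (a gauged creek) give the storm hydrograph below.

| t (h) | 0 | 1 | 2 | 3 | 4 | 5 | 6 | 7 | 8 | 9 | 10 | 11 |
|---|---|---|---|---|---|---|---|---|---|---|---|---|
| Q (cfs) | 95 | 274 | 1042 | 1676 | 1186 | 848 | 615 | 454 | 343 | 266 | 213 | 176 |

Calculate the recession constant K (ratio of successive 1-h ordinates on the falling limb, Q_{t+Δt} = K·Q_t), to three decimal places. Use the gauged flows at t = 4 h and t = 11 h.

K ≈ 0.761

Using the recession-limb readings at t = 4 h and t = 11 h: Q falls from 1186 to 176 cfs over 7 intervals.
K = (Q₂/Q₁)^(1/7) = (176/1186)^(1/7) = 0.761.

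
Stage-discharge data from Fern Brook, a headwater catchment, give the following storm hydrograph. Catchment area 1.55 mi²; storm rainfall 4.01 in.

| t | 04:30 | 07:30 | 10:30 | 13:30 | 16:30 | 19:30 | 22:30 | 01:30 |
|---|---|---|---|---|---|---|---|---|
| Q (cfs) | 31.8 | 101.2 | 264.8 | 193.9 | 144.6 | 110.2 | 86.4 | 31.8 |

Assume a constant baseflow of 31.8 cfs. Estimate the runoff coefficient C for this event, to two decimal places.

C ≈ 0.53

ΣQ_DR = 710.3 cfs; V = ΣQ_DR·Δt = 7.671 × 10^6 ft³.
Runoff depth d = V / A = 2.130 in.
C = d / P = 2.130 / 4.01 = 0.53.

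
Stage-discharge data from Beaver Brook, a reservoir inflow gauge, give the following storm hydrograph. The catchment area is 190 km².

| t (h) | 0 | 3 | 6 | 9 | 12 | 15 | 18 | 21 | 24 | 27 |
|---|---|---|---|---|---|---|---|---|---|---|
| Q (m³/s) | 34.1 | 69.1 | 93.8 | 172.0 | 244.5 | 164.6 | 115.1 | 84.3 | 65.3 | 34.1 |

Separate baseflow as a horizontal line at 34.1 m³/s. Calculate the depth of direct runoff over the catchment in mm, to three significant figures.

d ≈ 41.8 mm

Direct runoff: 0.0, 35.0, 59.7, 137.9, 210.4, 130.5, 81.0, 50.2, 31.2, 0.0 m³/s; ΣQ_DR = 735.9 m³/s.
V = ΣQ_DR · Δt = 735.9 × 10800 s = 7.948 × 10^6 m³.
Over A = 190 km², depth = V / A = 41.8 mm.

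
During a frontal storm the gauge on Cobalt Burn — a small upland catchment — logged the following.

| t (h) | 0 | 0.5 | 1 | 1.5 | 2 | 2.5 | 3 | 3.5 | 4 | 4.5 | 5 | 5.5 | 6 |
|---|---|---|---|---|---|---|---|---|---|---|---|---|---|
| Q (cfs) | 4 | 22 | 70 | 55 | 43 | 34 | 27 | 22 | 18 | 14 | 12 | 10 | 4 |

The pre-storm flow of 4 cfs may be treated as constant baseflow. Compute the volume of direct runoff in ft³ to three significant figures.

Direct-runoff ordinates (Q − Q_b): 0.0, 18.0, 66.0, 51.0, 39.0, 30.0, 23.0, 18.0, 14.0, 10.0, 8.0, 6.0, 0.0 cfs.
ΣQ_DR = 283.0 cfs.
With Δt = 0.5 h = 1800 s, V = ΣQ_DR · Δt = 283.0 × 1800 = 5.09 × 10^5 ft³.

V ≈ 5.09 × 10^5 ft³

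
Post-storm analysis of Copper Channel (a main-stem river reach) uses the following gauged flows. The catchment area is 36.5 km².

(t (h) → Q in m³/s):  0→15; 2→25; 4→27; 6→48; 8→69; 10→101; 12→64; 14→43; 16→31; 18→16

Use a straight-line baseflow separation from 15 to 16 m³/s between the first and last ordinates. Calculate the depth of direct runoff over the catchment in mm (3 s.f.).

d ≈ 56.0 mm

Direct runoff: 0.00, 9.89, 11.78, 32.67, 53.56, 85.44, 48.33, 27.22, 15.11, 0.00 m³/s; ΣQ_DR = 284.0 m³/s.
V = ΣQ_DR · Δt = 284.0 × 7200 s = 2.045 × 10^6 m³.
Over A = 36.5 km², depth = V / A = 56.0 mm.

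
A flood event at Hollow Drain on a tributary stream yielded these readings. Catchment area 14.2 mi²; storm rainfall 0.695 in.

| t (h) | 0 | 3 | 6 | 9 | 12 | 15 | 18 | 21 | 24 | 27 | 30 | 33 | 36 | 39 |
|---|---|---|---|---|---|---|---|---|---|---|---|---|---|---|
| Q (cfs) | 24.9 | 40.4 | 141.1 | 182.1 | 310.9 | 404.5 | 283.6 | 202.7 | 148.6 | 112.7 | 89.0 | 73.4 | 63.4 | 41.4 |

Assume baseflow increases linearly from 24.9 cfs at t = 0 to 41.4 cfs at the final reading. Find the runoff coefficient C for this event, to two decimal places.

ΣQ_DR = 1655 cfs; V = ΣQ_DR·Δt = 1.787 × 10^7 ft³.
Runoff depth d = V / A = 0.5417 in.
C = d / P = 0.5417 / 0.695 = 0.78.

C ≈ 0.78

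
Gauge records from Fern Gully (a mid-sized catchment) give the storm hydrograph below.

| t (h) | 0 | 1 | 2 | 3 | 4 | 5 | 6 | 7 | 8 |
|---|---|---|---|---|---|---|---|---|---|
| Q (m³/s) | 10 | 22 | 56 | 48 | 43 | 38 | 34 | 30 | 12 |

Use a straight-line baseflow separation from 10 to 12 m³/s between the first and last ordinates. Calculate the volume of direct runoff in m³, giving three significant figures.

V ≈ 6.98 × 10^5 m³

Direct-runoff ordinates (Q − Q_b): 0.00, 11.75, 45.50, 37.25, 32.00, 26.75, 22.50, 18.25, 0.00 m³/s.
ΣQ_DR = 194.0 m³/s.
With Δt = 1 h = 3600 s, V = ΣQ_DR · Δt = 194.0 × 3600 = 6.98 × 10^5 m³.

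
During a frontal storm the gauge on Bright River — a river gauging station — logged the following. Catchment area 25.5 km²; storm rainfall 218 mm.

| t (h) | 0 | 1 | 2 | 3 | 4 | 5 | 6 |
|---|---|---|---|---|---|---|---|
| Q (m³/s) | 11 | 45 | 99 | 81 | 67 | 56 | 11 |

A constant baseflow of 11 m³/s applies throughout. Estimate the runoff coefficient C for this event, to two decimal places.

C ≈ 0.19

ΣQ_DR = 293.0 m³/s; V = ΣQ_DR·Δt = 1.055 × 10^6 m³.
Runoff depth d = V / A = 41.36 mm.
C = d / P = 41.36 / 218 = 0.19.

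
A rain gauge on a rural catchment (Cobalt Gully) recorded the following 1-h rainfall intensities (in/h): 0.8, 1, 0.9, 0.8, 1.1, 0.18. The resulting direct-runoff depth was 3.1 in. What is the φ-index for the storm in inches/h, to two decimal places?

Only the 5 blocks with intensity above φ contribute runoff: 0.8, 1, 0.9, 0.8, 1.1 in/h.
Σ(I−φ)·Δt = d  ⇒  (0.8+1+0.9+0.8+1.1 − 5φ)·1 = 3.1
φ = (4.600 − 3.1/1) / 5 = 0.30 in/h.

φ ≈ 0.30 in/h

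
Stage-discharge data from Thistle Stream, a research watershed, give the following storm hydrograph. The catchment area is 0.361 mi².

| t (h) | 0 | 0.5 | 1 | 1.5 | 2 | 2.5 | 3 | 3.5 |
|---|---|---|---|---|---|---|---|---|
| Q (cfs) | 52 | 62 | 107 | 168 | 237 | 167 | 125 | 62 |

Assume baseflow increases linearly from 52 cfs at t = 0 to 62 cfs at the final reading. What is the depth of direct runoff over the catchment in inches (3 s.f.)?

Direct runoff: 0.00, 8.57, 52.14, 111.71, 179.29, 107.86, 64.43, 0.00 cfs; ΣQ_DR = 524.0 cfs.
V = ΣQ_DR · Δt = 524.0 × 1800 s = 9.432 × 10^5 ft³.
Over A = 0.361 mi², depth = V / A = 1.12 in.

d ≈ 1.12 in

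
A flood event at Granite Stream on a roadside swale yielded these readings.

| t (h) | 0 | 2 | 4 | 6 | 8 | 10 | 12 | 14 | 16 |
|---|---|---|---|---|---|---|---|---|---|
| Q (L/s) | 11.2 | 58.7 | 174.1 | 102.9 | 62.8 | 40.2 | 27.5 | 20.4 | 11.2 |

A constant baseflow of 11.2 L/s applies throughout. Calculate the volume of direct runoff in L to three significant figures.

V ≈ 2.94 × 10^6 L

Direct-runoff ordinates (Q − Q_b): 0.0, 47.5, 162.9, 91.7, 51.6, 29.0, 16.3, 9.2, 0.0 L/s.
ΣQ_DR = 408.2 L/s.
With Δt = 2 h = 7200 s, V = ΣQ_DR · Δt = 408.2 × 7200 = 2.94 × 10^6 L.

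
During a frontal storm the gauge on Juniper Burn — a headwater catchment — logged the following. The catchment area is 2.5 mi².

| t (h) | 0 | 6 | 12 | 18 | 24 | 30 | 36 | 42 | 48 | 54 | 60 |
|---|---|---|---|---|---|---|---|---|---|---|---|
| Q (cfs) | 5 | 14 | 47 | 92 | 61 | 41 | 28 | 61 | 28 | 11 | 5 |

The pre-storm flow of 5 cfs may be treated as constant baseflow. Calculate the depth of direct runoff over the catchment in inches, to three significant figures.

d ≈ 1.26 in

Direct runoff: 0.0, 9.0, 42.0, 87.0, 56.0, 36.0, 23.0, 56.0, 23.0, 6.0, 0.0 cfs; ΣQ_DR = 338.0 cfs.
V = ΣQ_DR · Δt = 338.0 × 21600 s = 7.301 × 10^6 ft³.
Over A = 2.5 mi², depth = V / A = 1.26 in.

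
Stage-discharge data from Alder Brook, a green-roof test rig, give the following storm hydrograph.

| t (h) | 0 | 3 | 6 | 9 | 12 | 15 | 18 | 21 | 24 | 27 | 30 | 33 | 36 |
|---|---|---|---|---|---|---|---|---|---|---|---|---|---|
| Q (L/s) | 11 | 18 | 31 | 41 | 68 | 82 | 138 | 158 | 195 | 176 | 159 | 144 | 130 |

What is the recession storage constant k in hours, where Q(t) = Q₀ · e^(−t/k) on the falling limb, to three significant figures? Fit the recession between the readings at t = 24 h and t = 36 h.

On the falling limb, Q drops from 195 to 130 L/s between t = 24 h and t = 36 h (Δt = 12 h).
k = −Δt / ln(Q₂/Q₁) = −12 / ln(130/195) = 29.6 h.

k ≈ 29.6 h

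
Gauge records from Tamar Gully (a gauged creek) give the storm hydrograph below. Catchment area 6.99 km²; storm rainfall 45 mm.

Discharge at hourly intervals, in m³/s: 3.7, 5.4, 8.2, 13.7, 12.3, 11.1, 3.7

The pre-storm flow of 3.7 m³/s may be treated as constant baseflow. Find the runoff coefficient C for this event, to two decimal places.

ΣQ_DR = 32.20 m³/s; V = ΣQ_DR·Δt = 1.159 × 10^5 m³.
Runoff depth d = V / A = 16.58 mm.
C = d / P = 16.58 / 45 = 0.37.

C ≈ 0.37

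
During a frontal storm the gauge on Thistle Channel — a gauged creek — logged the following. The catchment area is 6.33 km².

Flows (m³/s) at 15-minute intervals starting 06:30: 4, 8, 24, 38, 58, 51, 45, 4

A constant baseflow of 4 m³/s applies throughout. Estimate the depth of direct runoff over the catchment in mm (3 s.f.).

Direct runoff: 0.0, 4.0, 20.0, 34.0, 54.0, 47.0, 41.0, 0.0 m³/s; ΣQ_DR = 200.0 m³/s.
V = ΣQ_DR · Δt = 200.0 × 900 s = 1.800 × 10^5 m³.
Over A = 6.33 km², depth = V / A = 28.4 mm.

d ≈ 28.4 mm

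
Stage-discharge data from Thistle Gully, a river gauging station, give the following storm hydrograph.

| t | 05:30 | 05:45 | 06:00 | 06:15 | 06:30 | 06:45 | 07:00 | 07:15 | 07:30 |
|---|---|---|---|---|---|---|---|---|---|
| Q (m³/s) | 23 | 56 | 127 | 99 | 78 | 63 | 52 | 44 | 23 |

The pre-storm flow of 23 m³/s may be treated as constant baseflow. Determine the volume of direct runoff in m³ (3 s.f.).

V ≈ 3.22 × 10^5 m³

Direct-runoff ordinates (Q − Q_b): 0.0, 33.0, 104.0, 76.0, 55.0, 40.0, 29.0, 21.0, 0.0 m³/s.
ΣQ_DR = 358.0 m³/s.
With Δt = 0.25 h = 900 s, V = ΣQ_DR · Δt = 358.0 × 900 = 3.22 × 10^5 m³.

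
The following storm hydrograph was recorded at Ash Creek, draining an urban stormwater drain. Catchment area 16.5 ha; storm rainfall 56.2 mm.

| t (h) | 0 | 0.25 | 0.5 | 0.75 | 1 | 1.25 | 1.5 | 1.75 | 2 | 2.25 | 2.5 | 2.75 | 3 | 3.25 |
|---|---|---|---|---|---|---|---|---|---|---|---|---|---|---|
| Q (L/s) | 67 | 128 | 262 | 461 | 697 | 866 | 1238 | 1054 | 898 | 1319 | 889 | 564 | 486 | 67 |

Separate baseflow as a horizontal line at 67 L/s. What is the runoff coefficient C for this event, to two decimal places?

C ≈ 0.78

ΣQ_DR = 8058 L/s; V = ΣQ_DR·Δt = 7.252 × 10^6 L.
Runoff depth d = V / A = 43.95 mm.
C = d / P = 43.95 / 56.2 = 0.78.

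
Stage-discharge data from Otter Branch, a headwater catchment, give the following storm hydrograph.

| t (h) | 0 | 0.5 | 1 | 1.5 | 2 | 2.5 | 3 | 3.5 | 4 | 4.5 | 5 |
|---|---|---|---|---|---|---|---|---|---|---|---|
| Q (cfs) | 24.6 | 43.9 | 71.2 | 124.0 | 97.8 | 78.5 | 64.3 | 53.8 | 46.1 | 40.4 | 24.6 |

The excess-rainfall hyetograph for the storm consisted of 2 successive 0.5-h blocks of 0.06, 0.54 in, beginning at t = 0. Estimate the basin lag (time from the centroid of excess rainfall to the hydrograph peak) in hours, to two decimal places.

t_L ≈ 0.80 h

Centroid of excess rainfall: t_c = Σ P_i·t̄_i / ΣP_i = 0.7000 h (block centres at 0.25, 0.75 h).
Hydrograph peak occurs at t = 1.5 h, so basin lag t_L = 1.5 − 0.7000 = 0.80 h.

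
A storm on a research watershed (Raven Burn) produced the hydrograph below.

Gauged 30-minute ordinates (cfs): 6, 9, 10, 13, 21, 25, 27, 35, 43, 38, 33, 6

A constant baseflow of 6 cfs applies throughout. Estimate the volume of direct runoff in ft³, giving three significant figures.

Direct-runoff ordinates (Q − Q_b): 0.0, 3.0, 4.0, 7.0, 15.0, 19.0, 21.0, 29.0, 37.0, 32.0, 27.0, 0.0 cfs.
ΣQ_DR = 194.0 cfs.
With Δt = 0.5 h = 1800 s, V = ΣQ_DR · Δt = 194.0 × 1800 = 3.49 × 10^5 ft³.

V ≈ 3.49 × 10^5 ft³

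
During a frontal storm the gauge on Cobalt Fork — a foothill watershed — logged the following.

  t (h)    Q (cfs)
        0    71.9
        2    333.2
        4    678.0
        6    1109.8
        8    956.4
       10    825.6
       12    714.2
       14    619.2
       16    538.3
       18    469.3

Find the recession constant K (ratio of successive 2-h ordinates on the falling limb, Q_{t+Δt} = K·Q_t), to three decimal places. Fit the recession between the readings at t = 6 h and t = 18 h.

Using the recession-limb readings at t = 6 h and t = 18 h: Q falls from 1109.8 to 469.3 cfs over 6 intervals.
K = (Q₂/Q₁)^(1/6) = (469.3/1109.8)^(1/6) = 0.866.

K ≈ 0.866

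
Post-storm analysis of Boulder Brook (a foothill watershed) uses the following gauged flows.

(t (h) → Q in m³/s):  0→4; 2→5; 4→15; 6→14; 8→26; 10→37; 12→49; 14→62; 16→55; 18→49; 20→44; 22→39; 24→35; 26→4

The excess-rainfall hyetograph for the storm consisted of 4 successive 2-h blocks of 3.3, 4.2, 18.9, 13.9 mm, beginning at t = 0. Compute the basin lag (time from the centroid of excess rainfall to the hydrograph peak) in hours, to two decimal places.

Centroid of excess rainfall: t_c = Σ P_i·t̄_i / ΣP_i = 5.1538 h (block centres at 1, 3, 5, 7 h).
Hydrograph peak occurs at t = 14 h, so basin lag t_L = 14 − 5.1538 = 8.85 h.

t_L ≈ 8.85 h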